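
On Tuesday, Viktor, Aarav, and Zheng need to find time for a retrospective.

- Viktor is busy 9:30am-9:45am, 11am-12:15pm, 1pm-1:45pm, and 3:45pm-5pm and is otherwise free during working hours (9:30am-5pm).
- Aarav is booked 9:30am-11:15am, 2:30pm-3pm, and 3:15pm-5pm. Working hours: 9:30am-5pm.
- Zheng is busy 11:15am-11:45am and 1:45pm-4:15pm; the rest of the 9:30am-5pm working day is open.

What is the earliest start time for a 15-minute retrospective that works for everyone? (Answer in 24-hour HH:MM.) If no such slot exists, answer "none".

Viktor free within 09:30–17:00: 09:45–11:00, 12:15–13:00, 13:45–15:45.
Aarav free within 09:30–17:00: 11:15–14:30, 15:00–15:15.
Zheng free within 09:30–17:00: 09:30–11:15, 11:45–13:45, 16:15–17:00.
Viktor ∩ Aarav: 12:15–13:00, 13:45–14:30, 15:00–15:15.
Viktor ∩ Aarav ∩ Zheng: 12:15–13:00.
Windows ≥ 15 min: 12:15–13:00.
Earliest such window starts at 12:15.

12:15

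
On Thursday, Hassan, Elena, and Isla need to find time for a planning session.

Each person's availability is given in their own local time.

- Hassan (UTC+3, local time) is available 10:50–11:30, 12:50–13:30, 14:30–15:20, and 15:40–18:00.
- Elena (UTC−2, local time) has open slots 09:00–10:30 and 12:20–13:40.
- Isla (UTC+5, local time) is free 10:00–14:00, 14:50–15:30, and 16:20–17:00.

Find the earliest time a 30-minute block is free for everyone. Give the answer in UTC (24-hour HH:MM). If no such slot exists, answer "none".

Hassan → UTC: 07:50–08:30, 09:50–10:30, 11:30–12:20, 12:40–15:00.
Elena → UTC: 11:00–12:30, 14:20–15:40.
Isla → UTC: 05:00–09:00, 09:50–10:30, 11:20–12:00.
Hassan ∩ Elena: 11:30–12:20, 14:20–15:00.
Hassan ∩ Elena ∩ Isla: 11:30–12:00.
Windows ≥ 30 min: 11:30–12:00.
Earliest such window starts at 11:30.

11:30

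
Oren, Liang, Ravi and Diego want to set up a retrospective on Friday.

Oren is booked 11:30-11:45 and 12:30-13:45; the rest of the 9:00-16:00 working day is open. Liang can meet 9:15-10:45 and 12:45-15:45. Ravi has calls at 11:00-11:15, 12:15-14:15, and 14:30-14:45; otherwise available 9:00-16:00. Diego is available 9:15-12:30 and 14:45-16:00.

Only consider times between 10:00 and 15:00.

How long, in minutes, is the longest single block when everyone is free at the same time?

Oren free within 09:00–16:00: 09:00–11:30, 11:45–12:30, 13:45–16:00.
Ravi free within 09:00–16:00: 09:00–11:00, 11:15–12:15, 14:15–14:30, 14:45–16:00.
Oren ∩ Liang: 09:15–10:45, 13:45–15:45.
Oren ∩ Liang ∩ Ravi: 09:15–10:45, 14:15–14:30, 14:45–15:45.
Oren ∩ Liang ∩ Ravi ∩ Diego: 09:15–10:45, 14:45–15:45.
Restricted to 10:00–15:00: 10:00–10:45, 14:45–15:00.
Common window lengths: 45, 15 min; longest is 45.

45 minutes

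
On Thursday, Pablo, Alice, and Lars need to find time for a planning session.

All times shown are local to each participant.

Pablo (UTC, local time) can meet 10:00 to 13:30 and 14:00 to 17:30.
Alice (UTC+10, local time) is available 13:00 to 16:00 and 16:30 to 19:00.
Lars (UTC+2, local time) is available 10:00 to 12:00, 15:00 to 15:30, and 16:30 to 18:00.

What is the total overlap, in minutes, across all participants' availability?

Pablo → UTC: 10:00–13:30, 14:00–17:30.
Alice → UTC: 03:00–06:00, 06:30–09:00.
Lars → UTC: 08:00–10:00, 13:00–13:30, 14:30–16:00.
Pablo ∩ Alice: (none).
Pablo ∩ Alice ∩ Lars: (none).
Total common minutes: 0.

0 minutes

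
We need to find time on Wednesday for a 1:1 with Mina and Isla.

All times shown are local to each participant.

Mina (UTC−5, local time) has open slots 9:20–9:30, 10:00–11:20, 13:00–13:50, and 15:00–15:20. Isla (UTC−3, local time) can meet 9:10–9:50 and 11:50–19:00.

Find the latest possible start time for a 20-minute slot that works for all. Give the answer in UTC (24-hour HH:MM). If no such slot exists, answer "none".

20:00

Mina → UTC: 14:20–14:30, 15:00–16:20, 18:00–18:50, 20:00–20:20.
Isla → UTC: 12:10–12:50, 14:50–22:00.
Mina ∩ Isla: 15:00–16:20, 18:00–18:50, 20:00–20:20.
Windows ≥ 20 min: 15:00–16:20, 18:00–18:50, 20:00–20:20.
Latest start in the last window 20:00–20:20 is 20:20 − 20 min = 20:00.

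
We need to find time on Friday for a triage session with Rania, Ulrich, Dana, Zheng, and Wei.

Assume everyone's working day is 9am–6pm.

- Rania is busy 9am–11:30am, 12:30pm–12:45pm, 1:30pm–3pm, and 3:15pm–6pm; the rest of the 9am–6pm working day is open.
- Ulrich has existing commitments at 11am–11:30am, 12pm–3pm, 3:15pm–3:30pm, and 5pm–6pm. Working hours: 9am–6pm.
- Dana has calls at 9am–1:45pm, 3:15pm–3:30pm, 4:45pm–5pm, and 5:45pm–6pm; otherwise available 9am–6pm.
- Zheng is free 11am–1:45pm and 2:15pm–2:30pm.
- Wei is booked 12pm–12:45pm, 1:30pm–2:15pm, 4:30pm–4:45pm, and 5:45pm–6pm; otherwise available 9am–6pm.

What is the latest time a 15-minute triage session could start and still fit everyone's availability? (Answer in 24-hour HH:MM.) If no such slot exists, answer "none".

none

Rania free within 09:00–18:00: 11:30–12:30, 12:45–13:30, 15:00–15:15.
Ulrich free within 09:00–18:00: 09:00–11:00, 11:30–12:00, 15:00–15:15, 15:30–17:00.
Dana free within 09:00–18:00: 13:45–15:15, 15:30–16:45, 17:00–17:45.
Wei free within 09:00–18:00: 09:00–12:00, 12:45–13:30, 14:15–16:30, 16:45–17:45.
Rania ∩ Ulrich: 11:30–12:00, 15:00–15:15.
Rania ∩ Ulrich ∩ Dana: 15:00–15:15.
Rania ∩ Ulrich ∩ Dana ∩ Zheng: (none).
Rania ∩ Ulrich ∩ Dana ∩ Zheng ∩ Wei: (none).
Windows ≥ 15 min: (none).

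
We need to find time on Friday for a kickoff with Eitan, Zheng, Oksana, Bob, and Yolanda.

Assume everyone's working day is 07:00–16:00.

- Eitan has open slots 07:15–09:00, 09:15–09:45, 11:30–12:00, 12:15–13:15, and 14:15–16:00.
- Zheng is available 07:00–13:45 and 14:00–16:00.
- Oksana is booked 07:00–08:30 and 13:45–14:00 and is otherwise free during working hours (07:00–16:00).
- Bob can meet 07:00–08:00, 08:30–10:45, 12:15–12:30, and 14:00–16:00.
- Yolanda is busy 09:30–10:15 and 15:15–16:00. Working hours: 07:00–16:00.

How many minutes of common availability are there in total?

120 minutes

Oksana free within 07:00–16:00: 08:30–13:45, 14:00–16:00.
Yolanda free within 07:00–16:00: 07:00–09:30, 10:15–15:15.
Eitan ∩ Zheng: 07:15–09:00, 09:15–09:45, 11:30–12:00, 12:15–13:15, 14:15–16:00.
Eitan ∩ Zheng ∩ Oksana: 08:30–09:00, 09:15–09:45, 11:30–12:00, 12:15–13:15, 14:15–16:00.
Eitan ∩ Zheng ∩ Oksana ∩ Bob: 08:30–09:00, 09:15–09:45, 12:15–12:30, 14:15–16:00.
Eitan ∩ Zheng ∩ Oksana ∩ Bob ∩ Yolanda: 08:30–09:00, 09:15–09:30, 12:15–12:30, 14:15–15:15.
Total common minutes: 30 + 15 + 15 + 60 = 120.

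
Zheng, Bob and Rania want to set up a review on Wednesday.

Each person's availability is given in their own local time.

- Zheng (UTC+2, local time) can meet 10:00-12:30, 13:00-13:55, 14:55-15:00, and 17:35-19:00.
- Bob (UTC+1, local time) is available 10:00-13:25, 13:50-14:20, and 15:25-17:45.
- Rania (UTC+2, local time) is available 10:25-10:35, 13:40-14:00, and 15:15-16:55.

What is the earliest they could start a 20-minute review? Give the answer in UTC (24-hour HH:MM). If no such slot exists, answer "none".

none

Zheng → UTC: 08:00–10:30, 11:00–11:55, 12:55–13:00, 15:35–17:00.
Bob → UTC: 09:00–12:25, 12:50–13:20, 14:25–16:45.
Rania → UTC: 08:25–08:35, 11:40–12:00, 13:15–14:55.
Zheng ∩ Bob: 09:00–10:30, 11:00–11:55, 12:55–13:00, 15:35–16:45.
Zheng ∩ Bob ∩ Rania: 11:40–11:55.
Windows ≥ 20 min: (none).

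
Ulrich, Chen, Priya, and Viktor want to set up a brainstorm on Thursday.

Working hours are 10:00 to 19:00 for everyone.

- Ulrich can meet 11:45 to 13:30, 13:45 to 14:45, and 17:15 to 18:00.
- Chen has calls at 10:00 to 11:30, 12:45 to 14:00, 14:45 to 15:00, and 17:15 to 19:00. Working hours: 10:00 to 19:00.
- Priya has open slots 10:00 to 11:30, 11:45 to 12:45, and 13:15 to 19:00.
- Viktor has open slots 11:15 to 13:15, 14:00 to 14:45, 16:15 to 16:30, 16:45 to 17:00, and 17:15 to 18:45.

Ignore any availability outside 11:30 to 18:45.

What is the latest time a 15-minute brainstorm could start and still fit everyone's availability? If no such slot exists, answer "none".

14:30

Chen free within 10:00–19:00: 11:30–12:45, 14:00–14:45, 15:00–17:15.
Ulrich ∩ Chen: 11:45–12:45, 14:00–14:45.
Ulrich ∩ Chen ∩ Priya: 11:45–12:45, 14:00–14:45.
Ulrich ∩ Chen ∩ Priya ∩ Viktor: 11:45–12:45, 14:00–14:45.
Restricted to 11:30–18:45: 11:45–12:45, 14:00–14:45.
Windows ≥ 15 min: 11:45–12:45, 14:00–14:45.
Latest start in the last window 14:00–14:45 is 14:45 − 15 min = 14:30.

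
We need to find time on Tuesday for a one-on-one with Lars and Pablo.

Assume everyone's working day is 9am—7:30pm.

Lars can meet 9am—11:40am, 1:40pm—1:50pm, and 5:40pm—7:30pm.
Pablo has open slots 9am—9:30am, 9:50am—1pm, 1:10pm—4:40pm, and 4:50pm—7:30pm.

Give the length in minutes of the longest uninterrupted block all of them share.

Lars ∩ Pablo: 09:00–09:30, 09:50–11:40, 13:40–13:50, 17:40–19:30.
Common window lengths: 30, 110, 10, 110 min; longest is 110.

110 minutes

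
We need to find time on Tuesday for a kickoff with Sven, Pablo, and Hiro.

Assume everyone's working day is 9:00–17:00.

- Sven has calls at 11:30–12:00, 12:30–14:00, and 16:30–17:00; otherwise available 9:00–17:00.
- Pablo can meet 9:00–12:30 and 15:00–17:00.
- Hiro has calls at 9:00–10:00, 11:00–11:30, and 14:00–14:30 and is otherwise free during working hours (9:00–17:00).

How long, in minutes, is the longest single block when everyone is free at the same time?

90 minutes

Sven free within 09:00–17:00: 09:00–11:30, 12:00–12:30, 14:00–16:30.
Hiro free within 09:00–17:00: 10:00–11:00, 11:30–14:00, 14:30–17:00.
Sven ∩ Pablo: 09:00–11:30, 12:00–12:30, 15:00–16:30.
Sven ∩ Pablo ∩ Hiro: 10:00–11:00, 12:00–12:30, 15:00–16:30.
Common window lengths: 60, 30, 90 min; longest is 90.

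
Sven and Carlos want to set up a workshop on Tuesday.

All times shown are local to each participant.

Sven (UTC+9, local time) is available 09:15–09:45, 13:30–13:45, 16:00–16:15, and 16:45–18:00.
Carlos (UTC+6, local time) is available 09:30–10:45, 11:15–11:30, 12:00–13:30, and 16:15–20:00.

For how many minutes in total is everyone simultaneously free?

30 minutes

Sven → UTC: 00:15–00:45, 04:30–04:45, 07:00–07:15, 07:45–09:00.
Carlos → UTC: 03:30–04:45, 05:15–05:30, 06:00–07:30, 10:15–14:00.
Sven ∩ Carlos: 04:30–04:45, 07:00–07:15.
Total common minutes: 15 + 15 = 30.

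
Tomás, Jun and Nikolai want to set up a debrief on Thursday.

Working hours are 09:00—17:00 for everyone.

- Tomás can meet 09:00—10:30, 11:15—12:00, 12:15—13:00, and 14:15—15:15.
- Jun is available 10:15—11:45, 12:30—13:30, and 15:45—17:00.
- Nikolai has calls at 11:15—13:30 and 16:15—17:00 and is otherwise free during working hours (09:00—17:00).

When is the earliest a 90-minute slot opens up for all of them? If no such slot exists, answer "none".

Nikolai free within 09:00–17:00: 09:00–11:15, 13:30–16:15.
Tomás ∩ Jun: 10:15–10:30, 11:15–11:45, 12:30–13:00.
Tomás ∩ Jun ∩ Nikolai: 10:15–10:30.
Windows ≥ 90 min: (none).

none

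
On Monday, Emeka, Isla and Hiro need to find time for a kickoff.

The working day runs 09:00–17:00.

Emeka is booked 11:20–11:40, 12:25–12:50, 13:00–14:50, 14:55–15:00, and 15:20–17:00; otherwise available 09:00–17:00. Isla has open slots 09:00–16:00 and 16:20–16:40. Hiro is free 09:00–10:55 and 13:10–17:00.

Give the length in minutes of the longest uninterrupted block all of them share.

115 minutes

Emeka free within 09:00–17:00: 09:00–11:20, 11:40–12:25, 12:50–13:00, 14:50–14:55, 15:00–15:20.
Emeka ∩ Isla: 09:00–11:20, 11:40–12:25, 12:50–13:00, 14:50–14:55, 15:00–15:20.
Emeka ∩ Isla ∩ Hiro: 09:00–10:55, 14:50–14:55, 15:00–15:20.
Common window lengths: 115, 5, 20 min; longest is 115.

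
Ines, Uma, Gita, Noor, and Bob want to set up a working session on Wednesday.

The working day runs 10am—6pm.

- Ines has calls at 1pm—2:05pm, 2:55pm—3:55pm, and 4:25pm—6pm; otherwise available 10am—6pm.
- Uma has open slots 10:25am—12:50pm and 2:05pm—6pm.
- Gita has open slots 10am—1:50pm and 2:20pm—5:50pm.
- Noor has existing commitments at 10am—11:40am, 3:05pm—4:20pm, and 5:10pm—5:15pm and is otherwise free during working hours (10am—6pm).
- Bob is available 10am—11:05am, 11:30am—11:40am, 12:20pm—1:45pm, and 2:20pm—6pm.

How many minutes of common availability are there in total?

Ines free within 10:00–18:00: 10:00–13:00, 14:05–14:55, 15:55–16:25.
Noor free within 10:00–18:00: 11:40–15:05, 16:20–17:10, 17:15–18:00.
Ines ∩ Uma: 10:25–12:50, 14:05–14:55, 15:55–16:25.
Ines ∩ Uma ∩ Gita: 10:25–12:50, 14:20–14:55, 15:55–16:25.
Ines ∩ Uma ∩ Gita ∩ Noor: 11:40–12:50, 14:20–14:55, 16:20–16:25.
Ines ∩ Uma ∩ Gita ∩ Noor ∩ Bob: 12:20–12:50, 14:20–14:55, 16:20–16:25.
Total common minutes: 30 + 35 + 5 = 70.

70 minutes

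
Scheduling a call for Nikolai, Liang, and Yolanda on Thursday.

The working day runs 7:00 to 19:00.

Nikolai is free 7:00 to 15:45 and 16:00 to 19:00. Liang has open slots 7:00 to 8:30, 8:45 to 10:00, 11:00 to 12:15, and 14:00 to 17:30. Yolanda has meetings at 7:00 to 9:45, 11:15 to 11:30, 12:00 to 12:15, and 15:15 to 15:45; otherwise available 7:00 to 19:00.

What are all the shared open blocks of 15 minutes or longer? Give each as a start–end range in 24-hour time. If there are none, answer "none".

Yolanda free within 07:00–19:00: 09:45–11:15, 11:30–12:00, 12:15–15:15, 15:45–19:00.
Nikolai ∩ Liang: 07:00–08:30, 08:45–10:00, 11:00–12:15, 14:00–15:45, 16:00–17:30.
Nikolai ∩ Liang ∩ Yolanda: 09:45–10:00, 11:00–11:15, 11:30–12:00, 14:00–15:15, 16:00–17:30.
Windows ≥ 15 min: 09:45–10:00, 11:00–11:15, 11:30–12:00, 14:00–15:15, 16:00–17:30.

09:45–10:00, 11:00–11:15, 11:30–12:00, 14:00–15:15, 16:00–17:30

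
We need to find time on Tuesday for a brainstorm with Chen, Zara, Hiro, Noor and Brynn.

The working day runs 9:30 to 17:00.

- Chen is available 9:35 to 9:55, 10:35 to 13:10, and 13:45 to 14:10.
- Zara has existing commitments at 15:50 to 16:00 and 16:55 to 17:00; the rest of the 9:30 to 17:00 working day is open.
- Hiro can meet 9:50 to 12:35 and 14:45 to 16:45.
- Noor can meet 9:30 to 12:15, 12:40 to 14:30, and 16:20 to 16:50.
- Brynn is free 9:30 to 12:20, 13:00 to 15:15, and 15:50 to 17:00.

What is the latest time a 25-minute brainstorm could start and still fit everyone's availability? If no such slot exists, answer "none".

Zara free within 09:30–17:00: 09:30–15:50, 16:00–16:55.
Chen ∩ Zara: 09:35–09:55, 10:35–13:10, 13:45–14:10.
Chen ∩ Zara ∩ Hiro: 09:50–09:55, 10:35–12:35.
Chen ∩ Zara ∩ Hiro ∩ Noor: 09:50–09:55, 10:35–12:15.
Chen ∩ Zara ∩ Hiro ∩ Noor ∩ Brynn: 09:50–09:55, 10:35–12:15.
Windows ≥ 25 min: 10:35–12:15.
Latest start in the last window 10:35–12:15 is 12:15 − 25 min = 11:50.

11:50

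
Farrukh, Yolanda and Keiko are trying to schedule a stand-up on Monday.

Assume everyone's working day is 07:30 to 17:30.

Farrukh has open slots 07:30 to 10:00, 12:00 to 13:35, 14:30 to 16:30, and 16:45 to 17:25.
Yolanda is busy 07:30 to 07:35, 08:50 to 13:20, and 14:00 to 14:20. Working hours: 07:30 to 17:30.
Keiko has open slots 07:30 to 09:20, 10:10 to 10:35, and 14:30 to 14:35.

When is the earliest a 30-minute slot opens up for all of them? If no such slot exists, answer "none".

07:35

Yolanda free within 07:30–17:30: 07:35–08:50, 13:20–14:00, 14:20–17:30.
Farrukh ∩ Yolanda: 07:35–08:50, 13:20–13:35, 14:30–16:30, 16:45–17:25.
Farrukh ∩ Yolanda ∩ Keiko: 07:35–08:50, 14:30–14:35.
Windows ≥ 30 min: 07:35–08:50.
Earliest such window starts at 07:35.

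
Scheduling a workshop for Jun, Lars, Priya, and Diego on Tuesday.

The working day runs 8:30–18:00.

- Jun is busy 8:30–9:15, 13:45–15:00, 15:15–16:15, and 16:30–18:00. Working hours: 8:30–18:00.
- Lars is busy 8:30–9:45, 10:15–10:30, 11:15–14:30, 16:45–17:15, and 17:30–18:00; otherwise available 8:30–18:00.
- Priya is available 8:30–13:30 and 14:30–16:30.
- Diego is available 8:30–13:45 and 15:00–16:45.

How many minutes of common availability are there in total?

105 minutes

Jun free within 08:30–18:00: 09:15–13:45, 15:00–15:15, 16:15–16:30.
Lars free within 08:30–18:00: 09:45–10:15, 10:30–11:15, 14:30–16:45, 17:15–17:30.
Jun ∩ Lars: 09:45–10:15, 10:30–11:15, 15:00–15:15, 16:15–16:30.
Jun ∩ Lars ∩ Priya: 09:45–10:15, 10:30–11:15, 15:00–15:15, 16:15–16:30.
Jun ∩ Lars ∩ Priya ∩ Diego: 09:45–10:15, 10:30–11:15, 15:00–15:15, 16:15–16:30.
Total common minutes: 30 + 45 + 15 + 15 = 105.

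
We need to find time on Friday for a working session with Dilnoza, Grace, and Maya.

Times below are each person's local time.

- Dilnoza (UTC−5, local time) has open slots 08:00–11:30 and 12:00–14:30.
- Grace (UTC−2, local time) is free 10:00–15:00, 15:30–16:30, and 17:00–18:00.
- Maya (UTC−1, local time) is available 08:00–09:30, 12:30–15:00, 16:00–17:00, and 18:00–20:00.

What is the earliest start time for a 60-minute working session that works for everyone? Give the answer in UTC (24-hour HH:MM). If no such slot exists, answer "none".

Dilnoza → UTC: 13:00–16:30, 17:00–19:30.
Grace → UTC: 12:00–17:00, 17:30–18:30, 19:00–20:00.
Maya → UTC: 09:00–10:30, 13:30–16:00, 17:00–18:00, 19:00–21:00.
Dilnoza ∩ Grace: 13:00–16:30, 17:30–18:30, 19:00–19:30.
Dilnoza ∩ Grace ∩ Maya: 13:30–16:00, 17:30–18:00, 19:00–19:30.
Windows ≥ 60 min: 13:30–16:00.
Earliest such window starts at 13:30.

13:30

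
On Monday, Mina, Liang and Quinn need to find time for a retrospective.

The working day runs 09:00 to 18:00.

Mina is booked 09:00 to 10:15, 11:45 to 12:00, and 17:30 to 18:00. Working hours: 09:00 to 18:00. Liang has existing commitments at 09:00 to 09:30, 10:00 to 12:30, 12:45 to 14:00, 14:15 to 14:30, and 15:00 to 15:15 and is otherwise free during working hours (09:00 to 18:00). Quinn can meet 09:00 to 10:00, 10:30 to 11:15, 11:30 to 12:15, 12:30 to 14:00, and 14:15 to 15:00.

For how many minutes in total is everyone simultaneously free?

45 minutes

Mina free within 09:00–18:00: 10:15–11:45, 12:00–17:30.
Liang free within 09:00–18:00: 09:30–10:00, 12:30–12:45, 14:00–14:15, 14:30–15:00, 15:15–18:00.
Mina ∩ Liang: 12:30–12:45, 14:00–14:15, 14:30–15:00, 15:15–17:30.
Mina ∩ Liang ∩ Quinn: 12:30–12:45, 14:30–15:00.
Total common minutes: 15 + 30 = 45.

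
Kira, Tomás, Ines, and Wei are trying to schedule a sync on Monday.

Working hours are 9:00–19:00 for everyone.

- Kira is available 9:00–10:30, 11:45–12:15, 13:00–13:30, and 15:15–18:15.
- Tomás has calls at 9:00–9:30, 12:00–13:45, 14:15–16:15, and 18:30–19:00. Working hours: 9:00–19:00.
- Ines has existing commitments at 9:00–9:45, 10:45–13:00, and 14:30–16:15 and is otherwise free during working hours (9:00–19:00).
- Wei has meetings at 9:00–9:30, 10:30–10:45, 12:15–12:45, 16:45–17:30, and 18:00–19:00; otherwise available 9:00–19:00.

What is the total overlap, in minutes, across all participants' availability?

Tomás free within 09:00–19:00: 09:30–12:00, 13:45–14:15, 16:15–18:30.
Ines free within 09:00–19:00: 09:45–10:45, 13:00–14:30, 16:15–19:00.
Wei free within 09:00–19:00: 09:30–10:30, 10:45–12:15, 12:45–16:45, 17:30–18:00.
Kira ∩ Tomás: 09:30–10:30, 11:45–12:00, 16:15–18:15.
Kira ∩ Tomás ∩ Ines: 09:45–10:30, 16:15–18:15.
Kira ∩ Tomás ∩ Ines ∩ Wei: 09:45–10:30, 16:15–16:45, 17:30–18:00.
Total common minutes: 45 + 30 + 30 = 105.

105 minutes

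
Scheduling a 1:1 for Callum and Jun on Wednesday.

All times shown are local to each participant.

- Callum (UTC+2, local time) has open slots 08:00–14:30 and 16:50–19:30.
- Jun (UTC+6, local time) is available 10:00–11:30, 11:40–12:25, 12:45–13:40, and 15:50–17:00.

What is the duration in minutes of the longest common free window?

70 minutes

Callum → UTC: 06:00–12:30, 14:50–17:30.
Jun → UTC: 04:00–05:30, 05:40–06:25, 06:45–07:40, 09:50–11:00.
Callum ∩ Jun: 06:00–06:25, 06:45–07:40, 09:50–11:00.
Common window lengths: 25, 55, 70 min; longest is 70.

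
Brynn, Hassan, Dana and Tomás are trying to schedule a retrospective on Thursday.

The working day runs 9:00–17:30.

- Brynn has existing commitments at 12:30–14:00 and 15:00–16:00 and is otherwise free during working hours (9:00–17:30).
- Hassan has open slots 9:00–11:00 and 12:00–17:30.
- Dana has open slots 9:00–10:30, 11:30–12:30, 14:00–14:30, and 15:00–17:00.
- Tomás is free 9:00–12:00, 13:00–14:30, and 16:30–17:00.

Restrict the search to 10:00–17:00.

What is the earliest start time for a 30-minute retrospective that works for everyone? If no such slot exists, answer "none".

Brynn free within 09:00–17:30: 09:00–12:30, 14:00–15:00, 16:00–17:30.
Brynn ∩ Hassan: 09:00–11:00, 12:00–12:30, 14:00–15:00, 16:00–17:30.
Brynn ∩ Hassan ∩ Dana: 09:00–10:30, 12:00–12:30, 14:00–14:30, 16:00–17:00.
Brynn ∩ Hassan ∩ Dana ∩ Tomás: 09:00–10:30, 14:00–14:30, 16:30–17:00.
Restricted to 10:00–17:00: 10:00–10:30, 14:00–14:30, 16:30–17:00.
Windows ≥ 30 min: 10:00–10:30, 14:00–14:30, 16:30–17:00.
Earliest such window starts at 10:00.

10:00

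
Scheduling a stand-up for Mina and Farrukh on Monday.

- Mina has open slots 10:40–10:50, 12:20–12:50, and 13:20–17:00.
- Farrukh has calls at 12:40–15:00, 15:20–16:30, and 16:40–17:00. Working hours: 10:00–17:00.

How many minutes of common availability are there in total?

Farrukh free within 10:00–17:00: 10:00–12:40, 15:00–15:20, 16:30–16:40.
Mina ∩ Farrukh: 10:40–10:50, 12:20–12:40, 15:00–15:20, 16:30–16:40.
Total common minutes: 10 + 20 + 20 + 10 = 60.

60 minutes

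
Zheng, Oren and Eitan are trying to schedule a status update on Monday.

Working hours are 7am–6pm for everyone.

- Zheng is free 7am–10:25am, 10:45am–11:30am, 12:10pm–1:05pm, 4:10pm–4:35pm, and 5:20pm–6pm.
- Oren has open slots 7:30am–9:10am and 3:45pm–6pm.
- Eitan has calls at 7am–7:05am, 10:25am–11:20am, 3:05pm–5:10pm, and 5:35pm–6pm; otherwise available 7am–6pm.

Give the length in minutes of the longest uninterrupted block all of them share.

Eitan free within 07:00–18:00: 07:05–10:25, 11:20–15:05, 17:10–17:35.
Zheng ∩ Oren: 07:30–09:10, 16:10–16:35, 17:20–18:00.
Zheng ∩ Oren ∩ Eitan: 07:30–09:10, 17:20–17:35.
Common window lengths: 100, 15 min; longest is 100.

100 minutes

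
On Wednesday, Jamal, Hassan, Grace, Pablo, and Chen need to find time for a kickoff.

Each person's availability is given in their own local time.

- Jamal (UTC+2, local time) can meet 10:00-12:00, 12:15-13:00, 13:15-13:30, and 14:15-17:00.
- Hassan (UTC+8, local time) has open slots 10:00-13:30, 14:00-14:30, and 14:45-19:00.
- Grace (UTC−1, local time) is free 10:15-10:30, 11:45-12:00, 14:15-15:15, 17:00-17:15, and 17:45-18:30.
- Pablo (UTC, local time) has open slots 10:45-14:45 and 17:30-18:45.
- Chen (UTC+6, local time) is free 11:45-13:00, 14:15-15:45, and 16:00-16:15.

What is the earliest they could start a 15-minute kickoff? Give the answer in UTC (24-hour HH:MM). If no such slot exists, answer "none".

none

Jamal → UTC: 08:00–10:00, 10:15–11:00, 11:15–11:30, 12:15–15:00.
Hassan → UTC: 02:00–05:30, 06:00–06:30, 06:45–11:00.
Grace → UTC: 11:15–11:30, 12:45–13:00, 15:15–16:15, 18:00–18:15, 18:45–19:30.
Pablo → UTC: 10:45–14:45, 17:30–18:45.
Chen → UTC: 05:45–07:00, 08:15–09:45, 10:00–10:15.
Jamal ∩ Hassan: 08:00–10:00, 10:15–11:00.
Jamal ∩ Hassan ∩ Grace: (none).
Jamal ∩ Hassan ∩ Grace ∩ Pablo: (none).
Jamal ∩ Hassan ∩ Grace ∩ Pablo ∩ Chen: (none).
Windows ≥ 15 min: (none).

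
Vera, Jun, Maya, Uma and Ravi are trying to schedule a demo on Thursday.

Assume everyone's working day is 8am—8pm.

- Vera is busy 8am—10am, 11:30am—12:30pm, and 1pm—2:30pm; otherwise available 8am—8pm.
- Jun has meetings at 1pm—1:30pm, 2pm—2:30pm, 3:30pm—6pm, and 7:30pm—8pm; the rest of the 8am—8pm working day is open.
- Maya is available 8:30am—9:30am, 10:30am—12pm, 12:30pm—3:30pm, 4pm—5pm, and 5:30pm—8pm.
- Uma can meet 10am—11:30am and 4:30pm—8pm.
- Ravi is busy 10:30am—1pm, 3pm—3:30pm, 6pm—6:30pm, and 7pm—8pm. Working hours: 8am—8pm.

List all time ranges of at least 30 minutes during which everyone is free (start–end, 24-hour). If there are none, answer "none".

Vera free within 08:00–20:00: 10:00–11:30, 12:30–13:00, 14:30–20:00.
Jun free within 08:00–20:00: 08:00–13:00, 13:30–14:00, 14:30–15:30, 18:00–19:30.
Ravi free within 08:00–20:00: 08:00–10:30, 13:00–15:00, 15:30–18:00, 18:30–19:00.
Vera ∩ Jun: 10:00–11:30, 12:30–13:00, 14:30–15:30, 18:00–19:30.
Vera ∩ Jun ∩ Maya: 10:30–11:30, 12:30–13:00, 14:30–15:30, 18:00–19:30.
Vera ∩ Jun ∩ Maya ∩ Uma: 10:30–11:30, 18:00–19:30.
Vera ∩ Jun ∩ Maya ∩ Uma ∩ Ravi: 18:30–19:00.
Windows ≥ 30 min: 18:30–19:00.

18:30–19:00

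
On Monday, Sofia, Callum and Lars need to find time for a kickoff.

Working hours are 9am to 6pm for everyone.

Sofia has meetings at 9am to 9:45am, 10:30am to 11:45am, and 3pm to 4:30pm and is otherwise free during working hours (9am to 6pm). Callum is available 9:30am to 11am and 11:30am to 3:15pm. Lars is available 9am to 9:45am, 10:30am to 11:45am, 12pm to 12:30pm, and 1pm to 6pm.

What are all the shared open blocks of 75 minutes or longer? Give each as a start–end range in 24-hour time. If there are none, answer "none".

Sofia free within 09:00–18:00: 09:45–10:30, 11:45–15:00, 16:30–18:00.
Sofia ∩ Callum: 09:45–10:30, 11:45–15:00.
Sofia ∩ Callum ∩ Lars: 12:00–12:30, 13:00–15:00.
Windows ≥ 75 min: 13:00–15:00.

13:00–15:00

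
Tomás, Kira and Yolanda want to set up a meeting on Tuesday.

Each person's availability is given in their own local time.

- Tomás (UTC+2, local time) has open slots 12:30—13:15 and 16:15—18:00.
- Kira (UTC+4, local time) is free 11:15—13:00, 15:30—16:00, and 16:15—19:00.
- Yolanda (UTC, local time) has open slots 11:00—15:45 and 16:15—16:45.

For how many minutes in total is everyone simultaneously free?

Tomás → UTC: 10:30–11:15, 14:15–16:00.
Kira → UTC: 07:15–09:00, 11:30–12:00, 12:15–15:00.
Yolanda → UTC: 11:00–15:45, 16:15–16:45.
Tomás ∩ Kira: 14:15–15:00.
Tomás ∩ Kira ∩ Yolanda: 14:15–15:00.
Total common minutes: 45.

45 minutes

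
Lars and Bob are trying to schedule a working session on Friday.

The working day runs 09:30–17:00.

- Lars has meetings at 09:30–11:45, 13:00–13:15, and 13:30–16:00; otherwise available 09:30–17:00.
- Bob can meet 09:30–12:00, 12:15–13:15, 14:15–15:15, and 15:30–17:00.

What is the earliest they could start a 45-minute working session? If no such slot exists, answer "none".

Lars free within 09:30–17:00: 11:45–13:00, 13:15–13:30, 16:00–17:00.
Lars ∩ Bob: 11:45–12:00, 12:15–13:00, 16:00–17:00.
Windows ≥ 45 min: 12:15–13:00, 16:00–17:00.
Earliest such window starts at 12:15.

12:15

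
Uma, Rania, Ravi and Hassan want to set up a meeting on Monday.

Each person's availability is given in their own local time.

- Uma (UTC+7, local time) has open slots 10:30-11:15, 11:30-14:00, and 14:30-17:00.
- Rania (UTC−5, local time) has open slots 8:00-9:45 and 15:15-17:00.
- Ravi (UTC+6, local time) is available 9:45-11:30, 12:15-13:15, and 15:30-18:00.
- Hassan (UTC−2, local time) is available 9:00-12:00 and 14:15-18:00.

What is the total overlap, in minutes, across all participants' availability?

Uma → UTC: 03:30–04:15, 04:30–07:00, 07:30–10:00.
Rania → UTC: 13:00–14:45, 20:15–22:00.
Ravi → UTC: 03:45–05:30, 06:15–07:15, 09:30–12:00.
Hassan → UTC: 11:00–14:00, 16:15–20:00.
Uma ∩ Rania: (none).
Uma ∩ Rania ∩ Ravi: (none).
Uma ∩ Rania ∩ Ravi ∩ Hassan: (none).
Total common minutes: 0.

0 minutes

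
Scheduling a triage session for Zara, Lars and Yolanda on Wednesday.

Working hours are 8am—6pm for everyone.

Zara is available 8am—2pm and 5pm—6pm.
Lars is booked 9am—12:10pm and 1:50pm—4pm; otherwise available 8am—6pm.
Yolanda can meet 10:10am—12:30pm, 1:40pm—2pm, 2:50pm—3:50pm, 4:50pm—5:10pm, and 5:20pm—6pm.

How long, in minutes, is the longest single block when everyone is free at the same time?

Lars free within 08:00–18:00: 08:00–09:00, 12:10–13:50, 16:00–18:00.
Zara ∩ Lars: 08:00–09:00, 12:10–13:50, 17:00–18:00.
Zara ∩ Lars ∩ Yolanda: 12:10–12:30, 13:40–13:50, 17:00–17:10, 17:20–18:00.
Common window lengths: 20, 10, 10, 40 min; longest is 40.

40 minutes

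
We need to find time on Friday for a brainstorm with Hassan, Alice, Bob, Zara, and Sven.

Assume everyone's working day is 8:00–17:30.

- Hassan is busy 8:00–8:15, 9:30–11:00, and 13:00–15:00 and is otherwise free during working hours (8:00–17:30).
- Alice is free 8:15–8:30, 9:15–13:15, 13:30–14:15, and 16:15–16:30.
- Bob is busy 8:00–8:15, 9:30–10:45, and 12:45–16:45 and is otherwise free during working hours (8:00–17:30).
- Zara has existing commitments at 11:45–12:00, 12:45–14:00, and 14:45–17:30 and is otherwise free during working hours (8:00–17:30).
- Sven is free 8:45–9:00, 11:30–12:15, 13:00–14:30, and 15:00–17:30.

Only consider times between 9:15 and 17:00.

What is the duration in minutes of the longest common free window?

15 minutes

Hassan free within 08:00–17:30: 08:15–09:30, 11:00–13:00, 15:00–17:30.
Bob free within 08:00–17:30: 08:15–09:30, 10:45–12:45, 16:45–17:30.
Zara free within 08:00–17:30: 08:00–11:45, 12:00–12:45, 14:00–14:45.
Hassan ∩ Alice: 08:15–08:30, 09:15–09:30, 11:00–13:00, 16:15–16:30.
Hassan ∩ Alice ∩ Bob: 08:15–08:30, 09:15–09:30, 11:00–12:45.
Hassan ∩ Alice ∩ Bob ∩ Zara: 08:15–08:30, 09:15–09:30, 11:00–11:45, 12:00–12:45.
Hassan ∩ Alice ∩ Bob ∩ Zara ∩ Sven: 11:30–11:45, 12:00–12:15.
Restricted to 09:15–17:00: 11:30–11:45, 12:00–12:15.
Common window lengths: 15, 15 min; longest is 15.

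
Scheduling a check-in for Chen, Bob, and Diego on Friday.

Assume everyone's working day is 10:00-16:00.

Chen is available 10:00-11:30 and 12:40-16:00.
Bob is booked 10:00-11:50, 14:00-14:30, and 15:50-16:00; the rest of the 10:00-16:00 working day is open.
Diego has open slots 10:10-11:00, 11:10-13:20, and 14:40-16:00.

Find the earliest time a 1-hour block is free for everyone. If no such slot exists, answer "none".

14:40

Bob free within 10:00–16:00: 11:50–14:00, 14:30–15:50.
Chen ∩ Bob: 12:40–14:00, 14:30–15:50.
Chen ∩ Bob ∩ Diego: 12:40–13:20, 14:40–15:50.
Windows ≥ 60 min: 14:40–15:50.
Earliest such window starts at 14:40.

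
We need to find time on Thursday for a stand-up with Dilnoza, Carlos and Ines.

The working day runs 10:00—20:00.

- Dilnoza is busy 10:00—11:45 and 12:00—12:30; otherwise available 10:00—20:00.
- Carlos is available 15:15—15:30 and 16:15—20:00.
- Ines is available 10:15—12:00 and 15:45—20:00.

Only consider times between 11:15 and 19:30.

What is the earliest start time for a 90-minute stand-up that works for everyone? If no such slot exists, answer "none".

16:15

Dilnoza free within 10:00–20:00: 11:45–12:00, 12:30–20:00.
Dilnoza ∩ Carlos: 15:15–15:30, 16:15–20:00.
Dilnoza ∩ Carlos ∩ Ines: 16:15–20:00.
Restricted to 11:15–19:30: 16:15–19:30.
Windows ≥ 90 min: 16:15–19:30.
Earliest such window starts at 16:15.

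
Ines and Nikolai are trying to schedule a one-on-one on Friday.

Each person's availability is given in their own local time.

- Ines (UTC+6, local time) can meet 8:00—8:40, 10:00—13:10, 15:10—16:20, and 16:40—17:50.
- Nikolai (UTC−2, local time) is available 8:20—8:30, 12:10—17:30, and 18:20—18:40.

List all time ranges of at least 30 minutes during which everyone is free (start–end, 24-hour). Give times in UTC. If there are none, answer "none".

none

Ines → UTC: 02:00–02:40, 04:00–07:10, 09:10–10:20, 10:40–11:50.
Nikolai → UTC: 10:20–10:30, 14:10–19:30, 20:20–20:40.
Ines ∩ Nikolai: (none).
Windows ≥ 30 min: (none).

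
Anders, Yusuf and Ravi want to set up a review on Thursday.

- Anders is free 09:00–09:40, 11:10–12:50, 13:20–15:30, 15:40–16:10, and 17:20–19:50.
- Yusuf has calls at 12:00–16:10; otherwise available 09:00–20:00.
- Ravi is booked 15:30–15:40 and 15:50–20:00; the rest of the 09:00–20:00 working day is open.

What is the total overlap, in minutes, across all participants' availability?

Yusuf free within 09:00–20:00: 09:00–12:00, 16:10–20:00.
Ravi free within 09:00–20:00: 09:00–15:30, 15:40–15:50.
Anders ∩ Yusuf: 09:00–09:40, 11:10–12:00, 17:20–19:50.
Anders ∩ Yusuf ∩ Ravi: 09:00–09:40, 11:10–12:00.
Total common minutes: 40 + 50 = 90.

90 minutes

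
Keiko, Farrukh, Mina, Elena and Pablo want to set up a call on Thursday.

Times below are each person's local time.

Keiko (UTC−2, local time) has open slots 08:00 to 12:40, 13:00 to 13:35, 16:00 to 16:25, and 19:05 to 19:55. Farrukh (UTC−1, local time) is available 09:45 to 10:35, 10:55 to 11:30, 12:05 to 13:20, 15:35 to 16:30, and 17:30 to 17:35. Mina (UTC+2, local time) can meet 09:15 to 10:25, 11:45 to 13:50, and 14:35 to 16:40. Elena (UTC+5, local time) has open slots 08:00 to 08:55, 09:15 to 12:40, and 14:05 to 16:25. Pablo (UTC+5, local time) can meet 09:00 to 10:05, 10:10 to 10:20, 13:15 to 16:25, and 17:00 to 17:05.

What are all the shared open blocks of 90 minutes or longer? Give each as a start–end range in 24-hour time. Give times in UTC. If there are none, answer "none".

none

Keiko → UTC: 10:00–14:40, 15:00–15:35, 18:00–18:25, 21:05–21:55.
Farrukh → UTC: 10:45–11:35, 11:55–12:30, 13:05–14:20, 16:35–17:30, 18:30–18:35.
Mina → UTC: 07:15–08:25, 09:45–11:50, 12:35–14:40.
Elena → UTC: 03:00–03:55, 04:15–07:40, 09:05–11:25.
Pablo → UTC: 04:00–05:05, 05:10–05:20, 08:15–11:25, 12:00–12:05.
Keiko ∩ Farrukh: 10:45–11:35, 11:55–12:30, 13:05–14:20.
Keiko ∩ Farrukh ∩ Mina: 10:45–11:35, 13:05–14:20.
Keiko ∩ Farrukh ∩ Mina ∩ Elena: 10:45–11:25.
Keiko ∩ Farrukh ∩ Mina ∩ Elena ∩ Pablo: 10:45–11:25.
Windows ≥ 90 min: (none).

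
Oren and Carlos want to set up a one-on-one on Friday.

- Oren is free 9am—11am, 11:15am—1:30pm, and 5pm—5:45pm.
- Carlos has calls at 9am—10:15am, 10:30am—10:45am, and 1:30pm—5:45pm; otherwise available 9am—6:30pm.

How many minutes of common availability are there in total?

Carlos free within 09:00–18:30: 10:15–10:30, 10:45–13:30, 17:45–18:30.
Oren ∩ Carlos: 10:15–10:30, 10:45–11:00, 11:15–13:30.
Total common minutes: 15 + 15 + 135 = 165.

165 minutes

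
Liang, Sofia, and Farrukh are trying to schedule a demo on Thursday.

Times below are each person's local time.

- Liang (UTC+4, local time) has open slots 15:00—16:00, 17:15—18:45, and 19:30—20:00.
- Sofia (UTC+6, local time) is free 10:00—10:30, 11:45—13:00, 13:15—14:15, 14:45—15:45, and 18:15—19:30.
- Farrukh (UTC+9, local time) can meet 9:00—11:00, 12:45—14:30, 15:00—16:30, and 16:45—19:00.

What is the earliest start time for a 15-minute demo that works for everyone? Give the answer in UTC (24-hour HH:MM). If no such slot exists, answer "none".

none

Liang → UTC: 11:00–12:00, 13:15–14:45, 15:30–16:00.
Sofia → UTC: 04:00–04:30, 05:45–07:00, 07:15–08:15, 08:45–09:45, 12:15–13:30.
Farrukh → UTC: 00:00–02:00, 03:45–05:30, 06:00–07:30, 07:45–10:00.
Liang ∩ Sofia: 13:15–13:30.
Liang ∩ Sofia ∩ Farrukh: (none).
Windows ≥ 15 min: (none).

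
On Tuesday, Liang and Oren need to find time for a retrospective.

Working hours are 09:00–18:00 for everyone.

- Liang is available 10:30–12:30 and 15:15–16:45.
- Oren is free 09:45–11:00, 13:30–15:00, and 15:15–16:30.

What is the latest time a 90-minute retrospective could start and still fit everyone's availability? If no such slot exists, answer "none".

Liang ∩ Oren: 10:30–11:00, 15:15–16:30.
Windows ≥ 90 min: (none).

none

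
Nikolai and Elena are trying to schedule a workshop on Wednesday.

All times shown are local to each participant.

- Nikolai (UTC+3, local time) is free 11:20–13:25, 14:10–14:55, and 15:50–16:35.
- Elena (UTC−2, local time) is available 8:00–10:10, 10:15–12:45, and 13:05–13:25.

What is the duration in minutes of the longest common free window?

45 minutes

Nikolai → UTC: 08:20–10:25, 11:10–11:55, 12:50–13:35.
Elena → UTC: 10:00–12:10, 12:15–14:45, 15:05–15:25.
Nikolai ∩ Elena: 10:00–10:25, 11:10–11:55, 12:50–13:35.
Common window lengths: 25, 45, 45 min; longest is 45.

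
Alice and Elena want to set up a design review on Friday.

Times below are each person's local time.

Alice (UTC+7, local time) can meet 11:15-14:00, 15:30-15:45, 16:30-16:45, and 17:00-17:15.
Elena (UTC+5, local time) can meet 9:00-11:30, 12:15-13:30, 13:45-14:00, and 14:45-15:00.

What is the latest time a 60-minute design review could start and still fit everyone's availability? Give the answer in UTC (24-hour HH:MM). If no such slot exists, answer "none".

Alice → UTC: 04:15–07:00, 08:30–08:45, 09:30–09:45, 10:00–10:15.
Elena → UTC: 04:00–06:30, 07:15–08:30, 08:45–09:00, 09:45–10:00.
Alice ∩ Elena: 04:15–06:30.
Windows ≥ 60 min: 04:15–06:30.
Latest start in the last window 04:15–06:30 is 06:30 − 60 min = 05:30.

05:30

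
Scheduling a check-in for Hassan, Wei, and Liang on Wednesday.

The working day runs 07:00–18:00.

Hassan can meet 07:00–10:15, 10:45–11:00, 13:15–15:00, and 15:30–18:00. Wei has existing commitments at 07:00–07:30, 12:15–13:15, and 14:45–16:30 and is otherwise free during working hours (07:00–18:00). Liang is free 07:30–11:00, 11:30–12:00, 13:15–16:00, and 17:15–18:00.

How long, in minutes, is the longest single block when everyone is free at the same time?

Wei free within 07:00–18:00: 07:30–12:15, 13:15–14:45, 16:30–18:00.
Hassan ∩ Wei: 07:30–10:15, 10:45–11:00, 13:15–14:45, 16:30–18:00.
Hassan ∩ Wei ∩ Liang: 07:30–10:15, 10:45–11:00, 13:15–14:45, 17:15–18:00.
Common window lengths: 165, 15, 90, 45 min; longest is 165.

165 minutes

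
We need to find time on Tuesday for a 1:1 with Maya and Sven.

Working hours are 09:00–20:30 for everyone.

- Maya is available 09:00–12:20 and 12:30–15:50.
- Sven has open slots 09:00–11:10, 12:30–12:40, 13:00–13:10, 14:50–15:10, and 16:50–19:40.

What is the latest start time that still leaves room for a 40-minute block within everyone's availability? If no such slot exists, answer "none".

10:30

Maya ∩ Sven: 09:00–11:10, 12:30–12:40, 13:00–13:10, 14:50–15:10.
Windows ≥ 40 min: 09:00–11:10.
Latest start in the last window 09:00–11:10 is 11:10 − 40 min = 10:30.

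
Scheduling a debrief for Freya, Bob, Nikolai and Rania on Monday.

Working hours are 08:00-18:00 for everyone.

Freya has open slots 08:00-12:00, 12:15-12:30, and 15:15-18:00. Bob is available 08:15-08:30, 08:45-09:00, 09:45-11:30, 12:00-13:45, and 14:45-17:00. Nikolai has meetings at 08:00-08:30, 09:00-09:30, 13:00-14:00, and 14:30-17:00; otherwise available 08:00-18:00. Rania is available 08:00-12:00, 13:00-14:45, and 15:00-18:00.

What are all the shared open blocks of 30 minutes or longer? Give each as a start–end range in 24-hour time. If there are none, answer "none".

09:45–11:30

Nikolai free within 08:00–18:00: 08:30–09:00, 09:30–13:00, 14:00–14:30, 17:00–18:00.
Freya ∩ Bob: 08:15–08:30, 08:45–09:00, 09:45–11:30, 12:15–12:30, 15:15–17:00.
Freya ∩ Bob ∩ Nikolai: 08:45–09:00, 09:45–11:30, 12:15–12:30.
Freya ∩ Bob ∩ Nikolai ∩ Rania: 08:45–09:00, 09:45–11:30.
Windows ≥ 30 min: 09:45–11:30.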